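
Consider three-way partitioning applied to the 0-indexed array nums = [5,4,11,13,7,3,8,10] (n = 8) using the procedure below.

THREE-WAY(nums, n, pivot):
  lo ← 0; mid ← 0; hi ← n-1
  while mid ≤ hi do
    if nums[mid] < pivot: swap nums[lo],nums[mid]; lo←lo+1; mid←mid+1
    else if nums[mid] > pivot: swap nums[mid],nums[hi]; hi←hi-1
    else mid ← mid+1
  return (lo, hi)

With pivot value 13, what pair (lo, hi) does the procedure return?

lo=0 mid=0 hi=7
5<13: swap(0,0), lo=1 mid=1 ⇒ [5,4,11,13,7,3,8,10]
4<13: swap(1,1), lo=2 mid=2 ⇒ [5,4,11,13,7,3,8,10]
11<13: swap(2,2), lo=3 mid=3 ⇒ [5,4,11,13,7,3,8,10]
13=13: mid=4
7<13: swap(3,4), lo=4 mid=5 ⇒ [5,4,11,7,13,3,8,10]
3<13: swap(4,5), lo=5 mid=6 ⇒ [5,4,11,7,3,13,8,10]
8<13: swap(5,6), lo=6 mid=7 ⇒ [5,4,11,7,3,8,13,10]
10<13: swap(6,7), lo=7 mid=8 ⇒ [5,4,11,7,3,8,10,13]
done. lo=7 hi=7; nums=[5,4,11,7,3,8,10,13]

(7, 7)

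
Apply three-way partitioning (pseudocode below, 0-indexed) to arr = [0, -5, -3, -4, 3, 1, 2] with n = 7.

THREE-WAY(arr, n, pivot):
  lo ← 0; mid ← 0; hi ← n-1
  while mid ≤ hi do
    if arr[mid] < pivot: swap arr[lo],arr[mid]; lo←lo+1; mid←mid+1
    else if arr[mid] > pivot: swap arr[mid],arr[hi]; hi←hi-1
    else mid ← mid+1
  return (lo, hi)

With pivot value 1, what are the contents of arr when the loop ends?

pivot = 1; lo=0, mid=0, hi=6
arr[mid]=0<1: swap arr[0],arr[0]; lo=1,mid=1 → [0, -5, -3, -4, 3, 1, 2]
arr[mid]=-5<1: swap arr[1],arr[1]; lo=2,mid=2 → [0, -5, -3, -4, 3, 1, 2]
arr[mid]=-3<1: swap arr[2],arr[2]; lo=3,mid=3 → [0, -5, -3, -4, 3, 1, 2]
arr[mid]=-4<1: swap arr[3],arr[3]; lo=4,mid=4 → [0, -5, -3, -4, 3, 1, 2]
arr[mid]=3>1: swap arr[4],arr[6]; hi=5 → [0, -5, -3, -4, 2, 1, 3]
arr[mid]=2>1: swap arr[4],arr[5]; hi=4 → [0, -5, -3, -4, 1, 2, 3]
arr[mid]=1=1: mid=5
end: lo=4, hi=4; arr = [0, -5, -3, -4, 1, 2, 3]

[0, -5, -3, -4, 1, 2, 3]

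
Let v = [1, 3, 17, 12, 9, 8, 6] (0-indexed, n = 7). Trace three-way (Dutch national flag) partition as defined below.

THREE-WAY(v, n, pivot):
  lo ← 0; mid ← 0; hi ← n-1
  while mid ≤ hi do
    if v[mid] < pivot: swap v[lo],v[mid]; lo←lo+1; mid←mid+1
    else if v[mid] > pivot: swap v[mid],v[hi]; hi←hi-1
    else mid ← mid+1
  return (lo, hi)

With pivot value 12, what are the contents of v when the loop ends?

[1, 3, 6, 9, 8, 12, 17]

lo=0 mid=0 hi=6
1<12: swap(0,0), lo=1 mid=1 ⇒ [1, 3, 17, 12, 9, 8, 6]
3<12: swap(1,1), lo=2 mid=2 ⇒ [1, 3, 17, 12, 9, 8, 6]
17>12: swap(2,6), hi=5 ⇒ [1, 3, 6, 12, 9, 8, 17]
6<12: swap(2,2), lo=3 mid=3 ⇒ [1, 3, 6, 12, 9, 8, 17]
12=12: mid=4
9<12: swap(3,4), lo=4 mid=5 ⇒ [1, 3, 6, 9, 12, 8, 17]
8<12: swap(4,5), lo=5 mid=6 ⇒ [1, 3, 6, 9, 8, 12, 17]
done. lo=5 hi=5; v=[1, 3, 6, 9, 8, 12, 17]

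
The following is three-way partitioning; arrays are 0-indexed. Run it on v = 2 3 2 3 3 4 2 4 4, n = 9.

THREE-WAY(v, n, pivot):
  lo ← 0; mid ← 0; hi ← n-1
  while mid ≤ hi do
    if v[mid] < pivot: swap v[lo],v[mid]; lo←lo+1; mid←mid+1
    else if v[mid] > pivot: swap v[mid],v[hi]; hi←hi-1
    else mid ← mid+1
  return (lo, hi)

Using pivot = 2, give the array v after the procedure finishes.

2 2 2 3 4 3 4 4 3

lo=0 mid=0 hi=8
2=2: mid=1
3>2: swap(1,8), hi=7 ⇒ 2 4 2 3 3 4 2 4 3
4>2: swap(1,7), hi=6 ⇒ 2 4 2 3 3 4 2 4 3
4>2: swap(1,6), hi=5 ⇒ 2 2 2 3 3 4 4 4 3
2=2: mid=2
2=2: mid=3
3>2: swap(3,5), hi=4 ⇒ 2 2 2 4 3 3 4 4 3
4>2: swap(3,4), hi=3 ⇒ 2 2 2 3 4 3 4 4 3
3>2: swap(3,3), hi=2 ⇒ 2 2 2 3 4 3 4 4 3
done. lo=0 hi=2; v=2 2 2 3 4 3 4 4 3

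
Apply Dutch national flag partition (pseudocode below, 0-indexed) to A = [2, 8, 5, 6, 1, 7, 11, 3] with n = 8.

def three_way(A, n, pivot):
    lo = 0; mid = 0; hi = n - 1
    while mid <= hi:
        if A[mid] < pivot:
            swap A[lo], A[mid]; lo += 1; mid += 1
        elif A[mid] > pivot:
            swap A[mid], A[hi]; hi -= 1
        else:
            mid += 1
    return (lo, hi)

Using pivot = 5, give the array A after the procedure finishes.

[2, 3, 1, 5, 7, 11, 6, 8]

pivot = 5; lo=0, mid=0, hi=7
A[mid]=2<5: swap A[0],A[0]; lo=1,mid=1 → [2, 8, 5, 6, 1, 7, 11, 3]
A[mid]=8>5: swap A[1],A[7]; hi=6 → [2, 3, 5, 6, 1, 7, 11, 8]
A[mid]=3<5: swap A[1],A[1]; lo=2,mid=2 → [2, 3, 5, 6, 1, 7, 11, 8]
A[mid]=5=5: mid=3
A[mid]=6>5: swap A[3],A[6]; hi=5 → [2, 3, 5, 11, 1, 7, 6, 8]
A[mid]=11>5: swap A[3],A[5]; hi=4 → [2, 3, 5, 7, 1, 11, 6, 8]
A[mid]=7>5: swap A[3],A[4]; hi=3 → [2, 3, 5, 1, 7, 11, 6, 8]
A[mid]=1<5: swap A[2],A[3]; lo=3,mid=4 → [2, 3, 1, 5, 7, 11, 6, 8]
end: lo=3, hi=3; A = [2, 3, 1, 5, 7, 11, 6, 8]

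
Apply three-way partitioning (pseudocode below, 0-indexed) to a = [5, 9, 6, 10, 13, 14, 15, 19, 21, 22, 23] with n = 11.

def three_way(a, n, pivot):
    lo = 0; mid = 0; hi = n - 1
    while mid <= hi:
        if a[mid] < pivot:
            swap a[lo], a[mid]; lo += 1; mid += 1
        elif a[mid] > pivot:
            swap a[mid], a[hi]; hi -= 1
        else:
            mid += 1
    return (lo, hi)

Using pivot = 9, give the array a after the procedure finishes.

pivot = 9; lo=0, mid=0, hi=10
a[mid]=5<9: swap a[0],a[0]; lo=1,mid=1 → [5, 9, 6, 10, 13, 14, 15, 19, 21, 22, 23]
a[mid]=9=9: mid=2
a[mid]=6<9: swap a[1],a[2]; lo=2,mid=3 → [5, 6, 9, 10, 13, 14, 15, 19, 21, 22, 23]
a[mid]=10>9: swap a[3],a[10]; hi=9 → [5, 6, 9, 23, 13, 14, 15, 19, 21, 22, 10]
a[mid]=23>9: swap a[3],a[9]; hi=8 → [5, 6, 9, 22, 13, 14, 15, 19, 21, 23, 10]
a[mid]=22>9: swap a[3],a[8]; hi=7 → [5, 6, 9, 21, 13, 14, 15, 19, 22, 23, 10]
a[mid]=21>9: swap a[3],a[7]; hi=6 → [5, 6, 9, 19, 13, 14, 15, 21, 22, 23, 10]
a[mid]=19>9: swap a[3],a[6]; hi=5 → [5, 6, 9, 15, 13, 14, 19, 21, 22, 23, 10]
a[mid]=15>9: swap a[3],a[5]; hi=4 → [5, 6, 9, 14, 13, 15, 19, 21, 22, 23, 10]
a[mid]=14>9: swap a[3],a[4]; hi=3 → [5, 6, 9, 13, 14, 15, 19, 21, 22, 23, 10]
a[mid]=13>9: swap a[3],a[3]; hi=2 → [5, 6, 9, 13, 14, 15, 19, 21, 22, 23, 10]
end: lo=2, hi=2; a = [5, 6, 9, 13, 14, 15, 19, 21, 22, 23, 10]

[5, 6, 9, 13, 14, 15, 19, 21, 22, 23, 10]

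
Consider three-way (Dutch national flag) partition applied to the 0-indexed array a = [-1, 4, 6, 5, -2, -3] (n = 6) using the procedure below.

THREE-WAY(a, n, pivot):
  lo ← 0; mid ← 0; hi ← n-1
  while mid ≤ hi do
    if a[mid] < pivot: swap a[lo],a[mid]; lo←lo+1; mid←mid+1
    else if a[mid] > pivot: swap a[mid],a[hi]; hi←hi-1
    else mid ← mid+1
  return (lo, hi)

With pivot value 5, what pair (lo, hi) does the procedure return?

(4, 4)

lo=0 mid=0 hi=5
-1<5: swap(0,0), lo=1 mid=1 ⇒ [-1, 4, 6, 5, -2, -3]
4<5: swap(1,1), lo=2 mid=2 ⇒ [-1, 4, 6, 5, -2, -3]
6>5: swap(2,5), hi=4 ⇒ [-1, 4, -3, 5, -2, 6]
-3<5: swap(2,2), lo=3 mid=3 ⇒ [-1, 4, -3, 5, -2, 6]
5=5: mid=4
-2<5: swap(3,4), lo=4 mid=5 ⇒ [-1, 4, -3, -2, 5, 6]
done. lo=4 hi=4; a=[-1, 4, -3, -2, 5, 6]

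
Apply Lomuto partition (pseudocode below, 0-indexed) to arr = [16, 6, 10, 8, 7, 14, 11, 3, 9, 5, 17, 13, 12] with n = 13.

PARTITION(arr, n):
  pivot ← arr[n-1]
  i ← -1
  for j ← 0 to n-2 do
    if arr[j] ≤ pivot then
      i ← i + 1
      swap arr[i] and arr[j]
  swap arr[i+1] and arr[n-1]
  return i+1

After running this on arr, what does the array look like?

[6, 10, 8, 7, 11, 3, 9, 5, 12, 14, 17, 13, 16]

pivot = arr[12] = 12; i = -1
j=0: arr[0]=16 > 12 → no swap
j=1: arr[1]=6 ≤ 12 → i=0, swap arr[0],arr[1] → [6, 16, 10, 8, 7, 14, 11, 3, 9, 5, 17, 13, 12]
j=2: arr[2]=10 ≤ 12 → i=1, swap arr[1],arr[2] → [6, 10, 16, 8, 7, 14, 11, 3, 9, 5, 17, 13, 12]
j=3: arr[3]=8 ≤ 12 → i=2, swap arr[2],arr[3] → [6, 10, 8, 16, 7, 14, 11, 3, 9, 5, 17, 13, 12]
j=4: arr[4]=7 ≤ 12 → i=3, swap arr[3],arr[4] → [6, 10, 8, 7, 16, 14, 11, 3, 9, 5, 17, 13, 12]
j=5: arr[5]=14 > 12 → no swap
j=6: arr[6]=11 ≤ 12 → i=4, swap arr[4],arr[6] → [6, 10, 8, 7, 11, 14, 16, 3, 9, 5, 17, 13, 12]
j=7: arr[7]=3 ≤ 12 → i=5, swap arr[5],arr[7] → [6, 10, 8, 7, 11, 3, 16, 14, 9, 5, 17, 13, 12]
j=8: arr[8]=9 ≤ 12 → i=6, swap arr[6],arr[8] → [6, 10, 8, 7, 11, 3, 9, 14, 16, 5, 17, 13, 12]
j=9: arr[9]=5 ≤ 12 → i=7, swap arr[7],arr[9] → [6, 10, 8, 7, 11, 3, 9, 5, 16, 14, 17, 13, 12]
j=10: arr[10]=17 > 12 → no swap
j=11: arr[11]=13 > 12 → no swap
final swap arr[8],arr[12] → [6, 10, 8, 7, 11, 3, 9, 5, 12, 14, 17, 13, 16]; return 8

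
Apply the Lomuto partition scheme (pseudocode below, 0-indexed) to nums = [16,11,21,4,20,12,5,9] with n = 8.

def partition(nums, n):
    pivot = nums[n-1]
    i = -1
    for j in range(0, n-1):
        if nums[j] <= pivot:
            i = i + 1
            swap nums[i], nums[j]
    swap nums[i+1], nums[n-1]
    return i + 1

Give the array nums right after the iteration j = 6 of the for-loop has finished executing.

pivot = nums[7] = 9; i = -1
j=0: nums[0]=16 > 9 → no swap
j=1: nums[1]=11 > 9 → no swap
j=2: nums[2]=21 > 9 → no swap
j=3: nums[3]=4 ≤ 9 → i=0, swap nums[0],nums[3] → [4,11,21,16,20,12,5,9]
j=4: nums[4]=20 > 9 → no swap
j=5: nums[5]=12 > 9 → no swap
j=6: nums[6]=5 ≤ 9 → i=1, swap nums[1],nums[6] → [4,5,21,16,20,12,11,9]
(after j=6) nums = [4,5,21,16,20,12,11,9]

[4,5,21,16,20,12,11,9]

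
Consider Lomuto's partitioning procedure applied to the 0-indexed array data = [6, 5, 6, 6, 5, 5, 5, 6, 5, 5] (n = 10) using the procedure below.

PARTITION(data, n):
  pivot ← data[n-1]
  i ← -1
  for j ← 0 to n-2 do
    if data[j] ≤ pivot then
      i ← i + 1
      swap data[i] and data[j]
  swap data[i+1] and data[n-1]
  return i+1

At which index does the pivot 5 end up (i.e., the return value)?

pivot = data[9] = 5; i = -1
j=0: data[0]=6 > 5 → no swap
j=1: data[1]=5 ≤ 5 → i=0, swap data[0],data[1] → [5, 6, 6, 6, 5, 5, 5, 6, 5, 5]
j=2: data[2]=6 > 5 → no swap
j=3: data[3]=6 > 5 → no swap
j=4: data[4]=5 ≤ 5 → i=1, swap data[1],data[4] → [5, 5, 6, 6, 6, 5, 5, 6, 5, 5]
j=5: data[5]=5 ≤ 5 → i=2, swap data[2],data[5] → [5, 5, 5, 6, 6, 6, 5, 6, 5, 5]
j=6: data[6]=5 ≤ 5 → i=3, swap data[3],data[6] → [5, 5, 5, 5, 6, 6, 6, 6, 5, 5]
j=7: data[7]=6 > 5 → no swap
j=8: data[8]=5 ≤ 5 → i=4, swap data[4],data[8] → [5, 5, 5, 5, 5, 6, 6, 6, 6, 5]
final swap data[5],data[9] → [5, 5, 5, 5, 5, 5, 6, 6, 6, 6]; return 5

5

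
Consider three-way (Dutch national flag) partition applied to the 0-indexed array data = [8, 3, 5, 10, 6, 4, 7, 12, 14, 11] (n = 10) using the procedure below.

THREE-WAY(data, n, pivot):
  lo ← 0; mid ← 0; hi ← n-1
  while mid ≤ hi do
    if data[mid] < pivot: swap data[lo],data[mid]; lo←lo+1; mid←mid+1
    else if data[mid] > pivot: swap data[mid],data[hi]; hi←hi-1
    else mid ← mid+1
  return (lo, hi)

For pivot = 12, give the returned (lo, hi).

(8, 8)

pivot = 12; lo=0, mid=0, hi=9
data[mid]=8<12: swap data[0],data[0]; lo=1,mid=1 → [8, 3, 5, 10, 6, 4, 7, 12, 14, 11]
data[mid]=3<12: swap data[1],data[1]; lo=2,mid=2 → [8, 3, 5, 10, 6, 4, 7, 12, 14, 11]
data[mid]=5<12: swap data[2],data[2]; lo=3,mid=3 → [8, 3, 5, 10, 6, 4, 7, 12, 14, 11]
data[mid]=10<12: swap data[3],data[3]; lo=4,mid=4 → [8, 3, 5, 10, 6, 4, 7, 12, 14, 11]
data[mid]=6<12: swap data[4],data[4]; lo=5,mid=5 → [8, 3, 5, 10, 6, 4, 7, 12, 14, 11]
data[mid]=4<12: swap data[5],data[5]; lo=6,mid=6 → [8, 3, 5, 10, 6, 4, 7, 12, 14, 11]
data[mid]=7<12: swap data[6],data[6]; lo=7,mid=7 → [8, 3, 5, 10, 6, 4, 7, 12, 14, 11]
data[mid]=12=12: mid=8
data[mid]=14>12: swap data[8],data[9]; hi=8 → [8, 3, 5, 10, 6, 4, 7, 12, 11, 14]
data[mid]=11<12: swap data[7],data[8]; lo=8,mid=9 → [8, 3, 5, 10, 6, 4, 7, 11, 12, 14]
end: lo=8, hi=8; data = [8, 3, 5, 10, 6, 4, 7, 11, 12, 14]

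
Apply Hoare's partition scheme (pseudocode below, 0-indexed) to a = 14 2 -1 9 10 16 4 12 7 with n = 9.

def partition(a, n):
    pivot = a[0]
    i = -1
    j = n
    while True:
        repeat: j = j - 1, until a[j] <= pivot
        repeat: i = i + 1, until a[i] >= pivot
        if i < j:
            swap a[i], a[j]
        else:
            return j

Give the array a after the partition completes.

pivot=14
j stops at 8 (7), i stops at 0 (14); swap ⇒ 7 2 -1 9 10 16 4 12 14
j stops at 7 (12), i stops at 5 (16); swap ⇒ 7 2 -1 9 10 12 4 16 14
j stops at 6, i stops at 7; i≥j ⇒ return 6. a=7 2 -1 9 10 12 4 16 14

7 2 -1 9 10 12 4 16 14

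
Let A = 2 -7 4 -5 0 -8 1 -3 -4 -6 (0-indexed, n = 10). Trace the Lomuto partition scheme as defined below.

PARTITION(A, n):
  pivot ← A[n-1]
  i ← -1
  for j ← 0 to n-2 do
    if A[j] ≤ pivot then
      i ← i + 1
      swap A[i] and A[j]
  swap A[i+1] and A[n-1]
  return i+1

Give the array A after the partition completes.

pivot = A[9] = -6; i = -1
j=0: A[0]=2 > -6 → no swap
j=1: A[1]=-7 ≤ -6 → i=0, swap A[0],A[1] → -7 2 4 -5 0 -8 1 -3 -4 -6
j=2: A[2]=4 > -6 → no swap
j=3: A[3]=-5 > -6 → no swap
j=4: A[4]=0 > -6 → no swap
j=5: A[5]=-8 ≤ -6 → i=1, swap A[1],A[5] → -7 -8 4 -5 0 2 1 -3 -4 -6
j=6: A[6]=1 > -6 → no swap
j=7: A[7]=-3 > -6 → no swap
j=8: A[8]=-4 > -6 → no swap
final swap A[2],A[9] → -7 -8 -6 -5 0 2 1 -3 -4 4; return 2

-7 -8 -6 -5 0 2 1 -3 -4 4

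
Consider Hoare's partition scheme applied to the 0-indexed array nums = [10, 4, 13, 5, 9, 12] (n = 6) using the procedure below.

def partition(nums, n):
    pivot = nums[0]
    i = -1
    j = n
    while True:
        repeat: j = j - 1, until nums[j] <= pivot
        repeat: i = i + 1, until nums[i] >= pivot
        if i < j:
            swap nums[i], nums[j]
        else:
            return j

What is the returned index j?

pivot = nums[0] = 10; i = -1, j = 6
j→4 (nums[4]=9≤10), i→0 (nums[0]=10≥10); i<j, swap → [9, 4, 13, 5, 10, 12]
j→3 (nums[3]=5≤10), i→2 (nums[2]=13≥10); i<j, swap → [9, 4, 5, 13, 10, 12]
j→2, i→3; i≥j, return j=2. nums = [9, 4, 5, 13, 10, 12]

2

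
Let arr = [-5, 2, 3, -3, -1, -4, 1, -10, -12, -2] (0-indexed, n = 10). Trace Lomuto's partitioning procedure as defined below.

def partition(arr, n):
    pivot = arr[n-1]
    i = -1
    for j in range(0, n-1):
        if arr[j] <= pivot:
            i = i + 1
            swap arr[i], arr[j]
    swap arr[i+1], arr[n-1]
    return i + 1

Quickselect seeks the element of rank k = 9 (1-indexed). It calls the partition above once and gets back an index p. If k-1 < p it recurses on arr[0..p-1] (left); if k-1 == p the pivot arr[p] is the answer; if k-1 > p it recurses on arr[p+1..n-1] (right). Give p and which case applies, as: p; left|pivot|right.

pivot=-2, i=-1
j=0: -5≤-2, i=0, swap(0,0) ⇒ [-5, 2, 3, -3, -1, -4, 1, -10, -12, -2]
j=1: 2>-2, skip
j=2: 3>-2, skip
j=3: -3≤-2, i=1, swap(1,3) ⇒ [-5, -3, 3, 2, -1, -4, 1, -10, -12, -2]
j=4: -1>-2, skip
j=5: -4≤-2, i=2, swap(2,5) ⇒ [-5, -3, -4, 2, -1, 3, 1, -10, -12, -2]
j=6: 1>-2, skip
j=7: -10≤-2, i=3, swap(3,7) ⇒ [-5, -3, -4, -10, -1, 3, 1, 2, -12, -2]
j=8: -12≤-2, i=4, swap(4,8) ⇒ [-5, -3, -4, -10, -12, 3, 1, 2, -1, -2]
swap(5,9) ⇒ [-5, -3, -4, -10, -12, -2, 1, 2, -1, 3]; return 5
p = 5; k-1 = 8 > 5 ⇒ right

5; right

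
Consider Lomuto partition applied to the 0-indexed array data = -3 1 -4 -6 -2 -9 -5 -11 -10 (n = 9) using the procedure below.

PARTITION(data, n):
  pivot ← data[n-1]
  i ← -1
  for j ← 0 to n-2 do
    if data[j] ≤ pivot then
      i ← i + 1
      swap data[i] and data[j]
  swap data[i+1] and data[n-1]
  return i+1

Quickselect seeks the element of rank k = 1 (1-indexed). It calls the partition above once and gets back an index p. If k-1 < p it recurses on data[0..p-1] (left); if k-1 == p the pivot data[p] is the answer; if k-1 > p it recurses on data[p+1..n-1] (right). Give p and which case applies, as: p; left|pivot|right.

1; left

pivot=-10, i=-1
j=0: -3>-10, skip
j=1: 1>-10, skip
j=2: -4>-10, skip
j=3: -6>-10, skip
j=4: -2>-10, skip
j=5: -9>-10, skip
j=6: -5>-10, skip
j=7: -11≤-10, i=0, swap(0,7) ⇒ -11 1 -4 -6 -2 -9 -5 -3 -10
swap(1,8) ⇒ -11 -10 -4 -6 -2 -9 -5 -3 1; return 1
p = 1; k-1 = 0 < 1 ⇒ left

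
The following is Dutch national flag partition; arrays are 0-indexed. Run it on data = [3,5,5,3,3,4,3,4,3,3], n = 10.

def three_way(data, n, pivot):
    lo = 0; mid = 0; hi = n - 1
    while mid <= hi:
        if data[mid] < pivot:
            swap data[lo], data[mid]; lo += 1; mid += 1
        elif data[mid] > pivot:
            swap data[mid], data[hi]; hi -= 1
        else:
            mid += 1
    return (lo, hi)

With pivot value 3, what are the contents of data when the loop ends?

[3,3,3,3,3,3,4,4,5,5]

pivot = 3; lo=0, mid=0, hi=9
data[mid]=3=3: mid=1
data[mid]=5>3: swap data[1],data[9]; hi=8 → [3,3,5,3,3,4,3,4,3,5]
data[mid]=3=3: mid=2
data[mid]=5>3: swap data[2],data[8]; hi=7 → [3,3,3,3,3,4,3,4,5,5]
data[mid]=3=3: mid=3
data[mid]=3=3: mid=4
data[mid]=3=3: mid=5
data[mid]=4>3: swap data[5],data[7]; hi=6 → [3,3,3,3,3,4,3,4,5,5]
data[mid]=4>3: swap data[5],data[6]; hi=5 → [3,3,3,3,3,3,4,4,5,5]
data[mid]=3=3: mid=6
end: lo=0, hi=5; data = [3,3,3,3,3,3,4,4,5,5]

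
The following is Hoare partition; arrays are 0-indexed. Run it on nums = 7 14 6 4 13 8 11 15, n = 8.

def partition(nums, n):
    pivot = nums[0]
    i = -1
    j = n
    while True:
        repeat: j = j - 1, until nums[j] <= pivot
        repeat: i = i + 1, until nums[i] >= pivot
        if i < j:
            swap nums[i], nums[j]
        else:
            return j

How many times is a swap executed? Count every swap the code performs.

pivot = nums[0] = 7; i = -1, j = 8
j→3 (nums[3]=4≤7), i→0 (nums[0]=7≥7); i<j, swap → 4 14 6 7 13 8 11 15
j→2 (nums[2]=6≤7), i→1 (nums[1]=14≥7); i<j, swap → 4 6 14 7 13 8 11 15
j→1, i→2; i≥j, return j=1. nums = 4 6 14 7 13 8 11 15

2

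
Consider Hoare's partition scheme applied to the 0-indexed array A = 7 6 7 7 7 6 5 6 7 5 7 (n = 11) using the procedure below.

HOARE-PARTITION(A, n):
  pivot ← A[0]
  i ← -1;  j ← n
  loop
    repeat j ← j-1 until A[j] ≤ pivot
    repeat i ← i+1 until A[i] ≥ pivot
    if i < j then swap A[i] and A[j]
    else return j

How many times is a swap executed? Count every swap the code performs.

pivot = A[0] = 7; i = -1, j = 11
j→10 (A[10]=7≤7), i→0 (A[0]=7≥7); i<j, swap → 7 6 7 7 7 6 5 6 7 5 7
j→9 (A[9]=5≤7), i→2 (A[2]=7≥7); i<j, swap → 7 6 5 7 7 6 5 6 7 7 7
j→8 (A[8]=7≤7), i→3 (A[3]=7≥7); i<j, swap → 7 6 5 7 7 6 5 6 7 7 7
j→7 (A[7]=6≤7), i→4 (A[4]=7≥7); i<j, swap → 7 6 5 7 6 6 5 7 7 7 7
j→6, i→7; i≥j, return j=6. A = 7 6 5 7 6 6 5 7 7 7 7

4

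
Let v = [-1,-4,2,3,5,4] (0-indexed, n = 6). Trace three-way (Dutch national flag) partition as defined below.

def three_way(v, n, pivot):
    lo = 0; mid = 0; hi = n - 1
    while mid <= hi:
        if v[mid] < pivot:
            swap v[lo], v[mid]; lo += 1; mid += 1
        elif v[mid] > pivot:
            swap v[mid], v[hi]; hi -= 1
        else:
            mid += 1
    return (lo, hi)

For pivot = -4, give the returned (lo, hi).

pivot = -4; lo=0, mid=0, hi=5
v[mid]=-1>-4: swap v[0],v[5]; hi=4 → [4,-4,2,3,5,-1]
v[mid]=4>-4: swap v[0],v[4]; hi=3 → [5,-4,2,3,4,-1]
v[mid]=5>-4: swap v[0],v[3]; hi=2 → [3,-4,2,5,4,-1]
v[mid]=3>-4: swap v[0],v[2]; hi=1 → [2,-4,3,5,4,-1]
v[mid]=2>-4: swap v[0],v[1]; hi=0 → [-4,2,3,5,4,-1]
v[mid]=-4=-4: mid=1
end: lo=0, hi=0; v = [-4,2,3,5,4,-1]

(0, 0)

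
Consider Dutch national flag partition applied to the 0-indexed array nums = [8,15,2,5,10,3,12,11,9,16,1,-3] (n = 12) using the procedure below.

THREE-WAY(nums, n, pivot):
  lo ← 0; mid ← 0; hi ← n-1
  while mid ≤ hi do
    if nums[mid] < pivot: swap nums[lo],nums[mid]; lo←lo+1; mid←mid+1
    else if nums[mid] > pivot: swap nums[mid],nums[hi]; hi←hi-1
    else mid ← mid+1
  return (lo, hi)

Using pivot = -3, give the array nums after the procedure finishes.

[-3,2,5,10,3,12,11,9,16,1,15,8]

lo=0 mid=0 hi=11
8>-3: swap(0,11), hi=10 ⇒ [-3,15,2,5,10,3,12,11,9,16,1,8]
-3=-3: mid=1
15>-3: swap(1,10), hi=9 ⇒ [-3,1,2,5,10,3,12,11,9,16,15,8]
1>-3: swap(1,9), hi=8 ⇒ [-3,16,2,5,10,3,12,11,9,1,15,8]
16>-3: swap(1,8), hi=7 ⇒ [-3,9,2,5,10,3,12,11,16,1,15,8]
9>-3: swap(1,7), hi=6 ⇒ [-3,11,2,5,10,3,12,9,16,1,15,8]
11>-3: swap(1,6), hi=5 ⇒ [-3,12,2,5,10,3,11,9,16,1,15,8]
12>-3: swap(1,5), hi=4 ⇒ [-3,3,2,5,10,12,11,9,16,1,15,8]
3>-3: swap(1,4), hi=3 ⇒ [-3,10,2,5,3,12,11,9,16,1,15,8]
10>-3: swap(1,3), hi=2 ⇒ [-3,5,2,10,3,12,11,9,16,1,15,8]
5>-3: swap(1,2), hi=1 ⇒ [-3,2,5,10,3,12,11,9,16,1,15,8]
2>-3: swap(1,1), hi=0 ⇒ [-3,2,5,10,3,12,11,9,16,1,15,8]
done. lo=0 hi=0; nums=[-3,2,5,10,3,12,11,9,16,1,15,8]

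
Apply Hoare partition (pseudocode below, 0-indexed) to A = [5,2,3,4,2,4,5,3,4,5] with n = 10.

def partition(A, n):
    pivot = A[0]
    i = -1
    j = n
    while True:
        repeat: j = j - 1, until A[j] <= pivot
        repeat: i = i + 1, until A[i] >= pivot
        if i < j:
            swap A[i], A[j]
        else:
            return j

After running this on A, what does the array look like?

pivot=5
j stops at 9 (5), i stops at 0 (5); swap ⇒ [5,2,3,4,2,4,5,3,4,5]
j stops at 8 (4), i stops at 6 (5); swap ⇒ [5,2,3,4,2,4,4,3,5,5]
j stops at 7, i stops at 8; i≥j ⇒ return 7. A=[5,2,3,4,2,4,4,3,5,5]

[5,2,3,4,2,4,4,3,5,5]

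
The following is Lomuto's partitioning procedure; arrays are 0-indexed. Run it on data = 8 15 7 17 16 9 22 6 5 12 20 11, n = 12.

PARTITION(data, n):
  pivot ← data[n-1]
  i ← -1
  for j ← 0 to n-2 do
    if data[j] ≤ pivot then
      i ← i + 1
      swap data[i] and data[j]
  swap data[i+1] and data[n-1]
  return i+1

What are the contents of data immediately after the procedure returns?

pivot=11, i=-1
j=0: 8≤11, i=0, swap(0,0) ⇒ 8 15 7 17 16 9 22 6 5 12 20 11
j=1: 15>11, skip
j=2: 7≤11, i=1, swap(1,2) ⇒ 8 7 15 17 16 9 22 6 5 12 20 11
j=3: 17>11, skip
j=4: 16>11, skip
j=5: 9≤11, i=2, swap(2,5) ⇒ 8 7 9 17 16 15 22 6 5 12 20 11
j=6: 22>11, skip
j=7: 6≤11, i=3, swap(3,7) ⇒ 8 7 9 6 16 15 22 17 5 12 20 11
j=8: 5≤11, i=4, swap(4,8) ⇒ 8 7 9 6 5 15 22 17 16 12 20 11
j=9: 12>11, skip
j=10: 20>11, skip
swap(5,11) ⇒ 8 7 9 6 5 11 22 17 16 12 20 15; return 5

8 7 9 6 5 11 22 17 16 12 20 15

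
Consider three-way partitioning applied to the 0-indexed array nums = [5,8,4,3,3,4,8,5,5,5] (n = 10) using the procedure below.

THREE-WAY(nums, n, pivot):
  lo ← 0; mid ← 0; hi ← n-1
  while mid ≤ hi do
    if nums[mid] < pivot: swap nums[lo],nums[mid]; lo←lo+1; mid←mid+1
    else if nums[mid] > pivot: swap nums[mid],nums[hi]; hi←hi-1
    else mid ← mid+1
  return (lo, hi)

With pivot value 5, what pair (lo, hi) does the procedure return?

(4, 7)

lo=0 mid=0 hi=9
5=5: mid=1
8>5: swap(1,9), hi=8 ⇒ [5,5,4,3,3,4,8,5,5,8]
5=5: mid=2
4<5: swap(0,2), lo=1 mid=3 ⇒ [4,5,5,3,3,4,8,5,5,8]
3<5: swap(1,3), lo=2 mid=4 ⇒ [4,3,5,5,3,4,8,5,5,8]
3<5: swap(2,4), lo=3 mid=5 ⇒ [4,3,3,5,5,4,8,5,5,8]
4<5: swap(3,5), lo=4 mid=6 ⇒ [4,3,3,4,5,5,8,5,5,8]
8>5: swap(6,8), hi=7 ⇒ [4,3,3,4,5,5,5,5,8,8]
5=5: mid=7
5=5: mid=8
done. lo=4 hi=7; nums=[4,3,3,4,5,5,5,5,8,8]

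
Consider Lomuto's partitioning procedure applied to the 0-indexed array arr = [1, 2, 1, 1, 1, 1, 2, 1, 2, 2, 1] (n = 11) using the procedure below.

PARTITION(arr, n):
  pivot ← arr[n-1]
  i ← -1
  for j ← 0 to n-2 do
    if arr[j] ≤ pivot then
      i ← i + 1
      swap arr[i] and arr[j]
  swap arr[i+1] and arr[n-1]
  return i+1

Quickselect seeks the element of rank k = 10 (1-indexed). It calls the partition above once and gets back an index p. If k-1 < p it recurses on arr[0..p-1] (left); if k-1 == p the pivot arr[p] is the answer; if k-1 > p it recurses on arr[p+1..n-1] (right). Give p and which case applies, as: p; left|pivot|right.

6; right

pivot = arr[10] = 1; i = -1
j=0: arr[0]=1 ≤ 1 → i=0, swap arr[0],arr[0] (no change) → [1, 2, 1, 1, 1, 1, 2, 1, 2, 2, 1]
j=1: arr[1]=2 > 1 → no swap
j=2: arr[2]=1 ≤ 1 → i=1, swap arr[1],arr[2] → [1, 1, 2, 1, 1, 1, 2, 1, 2, 2, 1]
j=3: arr[3]=1 ≤ 1 → i=2, swap arr[2],arr[3] → [1, 1, 1, 2, 1, 1, 2, 1, 2, 2, 1]
j=4: arr[4]=1 ≤ 1 → i=3, swap arr[3],arr[4] → [1, 1, 1, 1, 2, 1, 2, 1, 2, 2, 1]
j=5: arr[5]=1 ≤ 1 → i=4, swap arr[4],arr[5] → [1, 1, 1, 1, 1, 2, 2, 1, 2, 2, 1]
j=6: arr[6]=2 > 1 → no swap
j=7: arr[7]=1 ≤ 1 → i=5, swap arr[5],arr[7] → [1, 1, 1, 1, 1, 1, 2, 2, 2, 2, 1]
j=8: arr[8]=2 > 1 → no swap
j=9: arr[9]=2 > 1 → no swap
final swap arr[6],arr[10] → [1, 1, 1, 1, 1, 1, 1, 2, 2, 2, 2]; return 6
p = 6; k-1 = 9 > 6 ⇒ right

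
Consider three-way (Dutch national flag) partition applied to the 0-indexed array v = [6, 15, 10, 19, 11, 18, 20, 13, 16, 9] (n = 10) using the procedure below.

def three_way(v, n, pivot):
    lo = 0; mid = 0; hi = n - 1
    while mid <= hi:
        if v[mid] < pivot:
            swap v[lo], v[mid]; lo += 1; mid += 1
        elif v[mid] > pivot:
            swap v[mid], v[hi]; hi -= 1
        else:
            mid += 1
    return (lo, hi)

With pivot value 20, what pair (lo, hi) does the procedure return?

(9, 9)

lo=0 mid=0 hi=9
6<20: swap(0,0), lo=1 mid=1 ⇒ [6, 15, 10, 19, 11, 18, 20, 13, 16, 9]
15<20: swap(1,1), lo=2 mid=2 ⇒ [6, 15, 10, 19, 11, 18, 20, 13, 16, 9]
10<20: swap(2,2), lo=3 mid=3 ⇒ [6, 15, 10, 19, 11, 18, 20, 13, 16, 9]
19<20: swap(3,3), lo=4 mid=4 ⇒ [6, 15, 10, 19, 11, 18, 20, 13, 16, 9]
11<20: swap(4,4), lo=5 mid=5 ⇒ [6, 15, 10, 19, 11, 18, 20, 13, 16, 9]
18<20: swap(5,5), lo=6 mid=6 ⇒ [6, 15, 10, 19, 11, 18, 20, 13, 16, 9]
20=20: mid=7
13<20: swap(6,7), lo=7 mid=8 ⇒ [6, 15, 10, 19, 11, 18, 13, 20, 16, 9]
16<20: swap(7,8), lo=8 mid=9 ⇒ [6, 15, 10, 19, 11, 18, 13, 16, 20, 9]
9<20: swap(8,9), lo=9 mid=10 ⇒ [6, 15, 10, 19, 11, 18, 13, 16, 9, 20]
done. lo=9 hi=9; v=[6, 15, 10, 19, 11, 18, 13, 16, 9, 20]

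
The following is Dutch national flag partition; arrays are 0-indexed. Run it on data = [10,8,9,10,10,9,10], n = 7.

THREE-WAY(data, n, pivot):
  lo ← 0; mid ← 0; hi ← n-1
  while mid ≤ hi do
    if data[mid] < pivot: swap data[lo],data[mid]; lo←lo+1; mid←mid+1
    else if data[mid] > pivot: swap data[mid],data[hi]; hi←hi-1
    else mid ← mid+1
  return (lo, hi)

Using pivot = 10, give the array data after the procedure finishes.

[8,9,9,10,10,10,10]

lo=0 mid=0 hi=6
10=10: mid=1
8<10: swap(0,1), lo=1 mid=2 ⇒ [8,10,9,10,10,9,10]
9<10: swap(1,2), lo=2 mid=3 ⇒ [8,9,10,10,10,9,10]
10=10: mid=4
10=10: mid=5
9<10: swap(2,5), lo=3 mid=6 ⇒ [8,9,9,10,10,10,10]
10=10: mid=7
done. lo=3 hi=6; data=[8,9,9,10,10,10,10]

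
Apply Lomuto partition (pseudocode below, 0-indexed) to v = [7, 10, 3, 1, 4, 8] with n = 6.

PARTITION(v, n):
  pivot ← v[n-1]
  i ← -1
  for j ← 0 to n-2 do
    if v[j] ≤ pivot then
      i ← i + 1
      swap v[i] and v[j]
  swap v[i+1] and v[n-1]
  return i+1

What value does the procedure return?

4

pivot=8, i=-1
j=0: 7≤8, i=0, swap(0,0) ⇒ [7, 10, 3, 1, 4, 8]
j=1: 10>8, skip
j=2: 3≤8, i=1, swap(1,2) ⇒ [7, 3, 10, 1, 4, 8]
j=3: 1≤8, i=2, swap(2,3) ⇒ [7, 3, 1, 10, 4, 8]
j=4: 4≤8, i=3, swap(3,4) ⇒ [7, 3, 1, 4, 10, 8]
swap(4,5) ⇒ [7, 3, 1, 4, 8, 10]; return 4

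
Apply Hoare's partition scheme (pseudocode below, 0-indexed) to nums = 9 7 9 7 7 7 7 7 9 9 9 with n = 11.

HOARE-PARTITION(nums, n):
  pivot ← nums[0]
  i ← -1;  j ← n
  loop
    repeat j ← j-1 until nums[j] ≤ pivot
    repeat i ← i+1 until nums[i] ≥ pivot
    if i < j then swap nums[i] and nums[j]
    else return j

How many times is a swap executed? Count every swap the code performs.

2

pivot = nums[0] = 9; i = -1, j = 11
j→10 (nums[10]=9≤9), i→0 (nums[0]=9≥9); i<j, swap → 9 7 9 7 7 7 7 7 9 9 9
j→9 (nums[9]=9≤9), i→2 (nums[2]=9≥9); i<j, swap → 9 7 9 7 7 7 7 7 9 9 9
j→8, i→8; i≥j, return j=8. nums = 9 7 9 7 7 7 7 7 9 9 9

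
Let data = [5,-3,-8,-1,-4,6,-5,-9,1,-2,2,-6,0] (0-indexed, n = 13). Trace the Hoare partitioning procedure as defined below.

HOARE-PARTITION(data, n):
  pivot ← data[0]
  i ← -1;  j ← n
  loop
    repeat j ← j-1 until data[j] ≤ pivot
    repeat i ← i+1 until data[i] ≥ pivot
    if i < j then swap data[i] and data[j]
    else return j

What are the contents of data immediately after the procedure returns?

pivot=5
j stops at 12 (0), i stops at 0 (5); swap ⇒ [0,-3,-8,-1,-4,6,-5,-9,1,-2,2,-6,5]
j stops at 11 (-6), i stops at 5 (6); swap ⇒ [0,-3,-8,-1,-4,-6,-5,-9,1,-2,2,6,5]
j stops at 10, i stops at 11; i≥j ⇒ return 10. data=[0,-3,-8,-1,-4,-6,-5,-9,1,-2,2,6,5]

[0,-3,-8,-1,-4,-6,-5,-9,1,-2,2,6,5]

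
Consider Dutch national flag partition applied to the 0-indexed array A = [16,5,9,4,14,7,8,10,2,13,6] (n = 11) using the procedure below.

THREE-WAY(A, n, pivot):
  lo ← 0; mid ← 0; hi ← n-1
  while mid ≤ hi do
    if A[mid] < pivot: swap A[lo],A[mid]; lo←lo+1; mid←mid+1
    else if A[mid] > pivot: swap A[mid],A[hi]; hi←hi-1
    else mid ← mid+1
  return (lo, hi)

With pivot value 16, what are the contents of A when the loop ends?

[5,9,4,14,7,8,10,2,13,6,16]

pivot = 16; lo=0, mid=0, hi=10
A[mid]=16=16: mid=1
A[mid]=5<16: swap A[0],A[1]; lo=1,mid=2 → [5,16,9,4,14,7,8,10,2,13,6]
A[mid]=9<16: swap A[1],A[2]; lo=2,mid=3 → [5,9,16,4,14,7,8,10,2,13,6]
A[mid]=4<16: swap A[2],A[3]; lo=3,mid=4 → [5,9,4,16,14,7,8,10,2,13,6]
A[mid]=14<16: swap A[3],A[4]; lo=4,mid=5 → [5,9,4,14,16,7,8,10,2,13,6]
A[mid]=7<16: swap A[4],A[5]; lo=5,mid=6 → [5,9,4,14,7,16,8,10,2,13,6]
A[mid]=8<16: swap A[5],A[6]; lo=6,mid=7 → [5,9,4,14,7,8,16,10,2,13,6]
A[mid]=10<16: swap A[6],A[7]; lo=7,mid=8 → [5,9,4,14,7,8,10,16,2,13,6]
A[mid]=2<16: swap A[7],A[8]; lo=8,mid=9 → [5,9,4,14,7,8,10,2,16,13,6]
A[mid]=13<16: swap A[8],A[9]; lo=9,mid=10 → [5,9,4,14,7,8,10,2,13,16,6]
A[mid]=6<16: swap A[9],A[10]; lo=10,mid=11 → [5,9,4,14,7,8,10,2,13,6,16]
end: lo=10, hi=10; A = [5,9,4,14,7,8,10,2,13,6,16]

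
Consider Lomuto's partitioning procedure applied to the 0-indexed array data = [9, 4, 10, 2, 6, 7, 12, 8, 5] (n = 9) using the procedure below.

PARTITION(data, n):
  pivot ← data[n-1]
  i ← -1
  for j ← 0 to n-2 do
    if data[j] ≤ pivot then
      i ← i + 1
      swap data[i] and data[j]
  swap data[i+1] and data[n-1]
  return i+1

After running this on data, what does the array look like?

[4, 2, 5, 9, 6, 7, 12, 8, 10]

pivot=5, i=-1
j=0: 9>5, skip
j=1: 4≤5, i=0, swap(0,1) ⇒ [4, 9, 10, 2, 6, 7, 12, 8, 5]
j=2: 10>5, skip
j=3: 2≤5, i=1, swap(1,3) ⇒ [4, 2, 10, 9, 6, 7, 12, 8, 5]
j=4: 6>5, skip
j=5: 7>5, skip
j=6: 12>5, skip
j=7: 8>5, skip
swap(2,8) ⇒ [4, 2, 5, 9, 6, 7, 12, 8, 10]; return 2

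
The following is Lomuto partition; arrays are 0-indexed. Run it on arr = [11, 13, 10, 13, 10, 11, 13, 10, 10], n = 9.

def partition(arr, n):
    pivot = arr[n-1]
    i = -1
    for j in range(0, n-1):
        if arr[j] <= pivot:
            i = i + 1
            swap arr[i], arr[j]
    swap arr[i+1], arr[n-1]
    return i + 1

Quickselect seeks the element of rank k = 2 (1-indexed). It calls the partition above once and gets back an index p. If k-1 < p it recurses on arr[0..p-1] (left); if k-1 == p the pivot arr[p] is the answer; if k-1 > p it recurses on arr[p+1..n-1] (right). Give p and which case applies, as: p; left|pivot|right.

3; left

pivot=10, i=-1
j=0: 11>10, skip
j=1: 13>10, skip
j=2: 10≤10, i=0, swap(0,2) ⇒ [10, 13, 11, 13, 10, 11, 13, 10, 10]
j=3: 13>10, skip
j=4: 10≤10, i=1, swap(1,4) ⇒ [10, 10, 11, 13, 13, 11, 13, 10, 10]
j=5: 11>10, skip
j=6: 13>10, skip
j=7: 10≤10, i=2, swap(2,7) ⇒ [10, 10, 10, 13, 13, 11, 13, 11, 10]
swap(3,8) ⇒ [10, 10, 10, 10, 13, 11, 13, 11, 13]; return 3
p = 3; k-1 = 1 < 3 ⇒ left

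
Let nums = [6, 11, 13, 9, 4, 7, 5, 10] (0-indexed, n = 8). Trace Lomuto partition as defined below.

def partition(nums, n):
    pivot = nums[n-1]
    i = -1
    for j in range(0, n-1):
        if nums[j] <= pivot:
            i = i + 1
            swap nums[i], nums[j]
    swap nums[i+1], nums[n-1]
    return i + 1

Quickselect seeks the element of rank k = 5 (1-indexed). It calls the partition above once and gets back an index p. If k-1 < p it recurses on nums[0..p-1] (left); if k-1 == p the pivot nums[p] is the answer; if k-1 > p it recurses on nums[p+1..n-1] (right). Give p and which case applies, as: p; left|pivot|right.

pivot = nums[7] = 10; i = -1
j=0: nums[0]=6 ≤ 10 → i=0, swap nums[0],nums[0] (no change) → [6, 11, 13, 9, 4, 7, 5, 10]
j=1: nums[1]=11 > 10 → no swap
j=2: nums[2]=13 > 10 → no swap
j=3: nums[3]=9 ≤ 10 → i=1, swap nums[1],nums[3] → [6, 9, 13, 11, 4, 7, 5, 10]
j=4: nums[4]=4 ≤ 10 → i=2, swap nums[2],nums[4] → [6, 9, 4, 11, 13, 7, 5, 10]
j=5: nums[5]=7 ≤ 10 → i=3, swap nums[3],nums[5] → [6, 9, 4, 7, 13, 11, 5, 10]
j=6: nums[6]=5 ≤ 10 → i=4, swap nums[4],nums[6] → [6, 9, 4, 7, 5, 11, 13, 10]
final swap nums[5],nums[7] → [6, 9, 4, 7, 5, 10, 13, 11]; return 5
p = 5; k-1 = 4 < 5 ⇒ left

5; left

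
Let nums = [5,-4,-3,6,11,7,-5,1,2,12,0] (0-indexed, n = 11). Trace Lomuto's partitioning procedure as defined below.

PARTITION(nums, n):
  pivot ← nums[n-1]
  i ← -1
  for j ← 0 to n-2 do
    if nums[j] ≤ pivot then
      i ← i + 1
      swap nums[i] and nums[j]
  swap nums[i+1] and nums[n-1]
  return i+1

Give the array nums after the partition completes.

pivot = nums[10] = 0; i = -1
j=0: nums[0]=5 > 0 → no swap
j=1: nums[1]=-4 ≤ 0 → i=0, swap nums[0],nums[1] → [-4,5,-3,6,11,7,-5,1,2,12,0]
j=2: nums[2]=-3 ≤ 0 → i=1, swap nums[1],nums[2] → [-4,-3,5,6,11,7,-5,1,2,12,0]
j=3: nums[3]=6 > 0 → no swap
j=4: nums[4]=11 > 0 → no swap
j=5: nums[5]=7 > 0 → no swap
j=6: nums[6]=-5 ≤ 0 → i=2, swap nums[2],nums[6] → [-4,-3,-5,6,11,7,5,1,2,12,0]
j=7: nums[7]=1 > 0 → no swap
j=8: nums[8]=2 > 0 → no swap
j=9: nums[9]=12 > 0 → no swap
final swap nums[3],nums[10] → [-4,-3,-5,0,11,7,5,1,2,12,6]; return 3

[-4,-3,-5,0,11,7,5,1,2,12,6]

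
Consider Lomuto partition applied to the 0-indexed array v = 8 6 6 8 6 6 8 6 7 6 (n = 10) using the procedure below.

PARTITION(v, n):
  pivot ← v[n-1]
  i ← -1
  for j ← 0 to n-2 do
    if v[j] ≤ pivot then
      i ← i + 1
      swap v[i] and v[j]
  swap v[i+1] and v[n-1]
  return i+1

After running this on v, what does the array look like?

pivot = v[9] = 6; i = -1
j=0: v[0]=8 > 6 → no swap
j=1: v[1]=6 ≤ 6 → i=0, swap v[0],v[1] → 6 8 6 8 6 6 8 6 7 6
j=2: v[2]=6 ≤ 6 → i=1, swap v[1],v[2] → 6 6 8 8 6 6 8 6 7 6
j=3: v[3]=8 > 6 → no swap
j=4: v[4]=6 ≤ 6 → i=2, swap v[2],v[4] → 6 6 6 8 8 6 8 6 7 6
j=5: v[5]=6 ≤ 6 → i=3, swap v[3],v[5] → 6 6 6 6 8 8 8 6 7 6
j=6: v[6]=8 > 6 → no swap
j=7: v[7]=6 ≤ 6 → i=4, swap v[4],v[7] → 6 6 6 6 6 8 8 8 7 6
j=8: v[8]=7 > 6 → no swap
final swap v[5],v[9] → 6 6 6 6 6 6 8 8 7 8; return 5

6 6 6 6 6 6 8 8 7 8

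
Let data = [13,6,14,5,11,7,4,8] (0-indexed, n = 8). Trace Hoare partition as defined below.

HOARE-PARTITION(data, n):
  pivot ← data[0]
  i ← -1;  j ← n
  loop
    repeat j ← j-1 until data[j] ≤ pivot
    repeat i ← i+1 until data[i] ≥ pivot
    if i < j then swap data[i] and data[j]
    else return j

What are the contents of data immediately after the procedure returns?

[8,6,4,5,11,7,14,13]

pivot = data[0] = 13; i = -1, j = 8
j→7 (data[7]=8≤13), i→0 (data[0]=13≥13); i<j, swap → [8,6,14,5,11,7,4,13]
j→6 (data[6]=4≤13), i→2 (data[2]=14≥13); i<j, swap → [8,6,4,5,11,7,14,13]
j→5, i→6; i≥j, return j=5. data = [8,6,4,5,11,7,14,13]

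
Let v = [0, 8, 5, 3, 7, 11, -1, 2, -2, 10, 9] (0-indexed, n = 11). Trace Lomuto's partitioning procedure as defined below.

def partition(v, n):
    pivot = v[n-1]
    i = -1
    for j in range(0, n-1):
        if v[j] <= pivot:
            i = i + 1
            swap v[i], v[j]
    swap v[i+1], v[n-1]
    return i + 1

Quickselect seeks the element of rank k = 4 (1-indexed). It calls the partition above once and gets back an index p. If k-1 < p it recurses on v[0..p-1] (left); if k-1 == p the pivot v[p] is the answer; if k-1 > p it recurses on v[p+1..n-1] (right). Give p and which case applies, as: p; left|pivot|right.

pivot=9, i=-1
j=0: 0≤9, i=0, swap(0,0) ⇒ [0, 8, 5, 3, 7, 11, -1, 2, -2, 10, 9]
j=1: 8≤9, i=1, swap(1,1) ⇒ [0, 8, 5, 3, 7, 11, -1, 2, -2, 10, 9]
j=2: 5≤9, i=2, swap(2,2) ⇒ [0, 8, 5, 3, 7, 11, -1, 2, -2, 10, 9]
j=3: 3≤9, i=3, swap(3,3) ⇒ [0, 8, 5, 3, 7, 11, -1, 2, -2, 10, 9]
j=4: 7≤9, i=4, swap(4,4) ⇒ [0, 8, 5, 3, 7, 11, -1, 2, -2, 10, 9]
j=5: 11>9, skip
j=6: -1≤9, i=5, swap(5,6) ⇒ [0, 8, 5, 3, 7, -1, 11, 2, -2, 10, 9]
j=7: 2≤9, i=6, swap(6,7) ⇒ [0, 8, 5, 3, 7, -1, 2, 11, -2, 10, 9]
j=8: -2≤9, i=7, swap(7,8) ⇒ [0, 8, 5, 3, 7, -1, 2, -2, 11, 10, 9]
j=9: 10>9, skip
swap(8,10) ⇒ [0, 8, 5, 3, 7, -1, 2, -2, 9, 10, 11]; return 8
p = 8; k-1 = 3 < 8 ⇒ left

8; left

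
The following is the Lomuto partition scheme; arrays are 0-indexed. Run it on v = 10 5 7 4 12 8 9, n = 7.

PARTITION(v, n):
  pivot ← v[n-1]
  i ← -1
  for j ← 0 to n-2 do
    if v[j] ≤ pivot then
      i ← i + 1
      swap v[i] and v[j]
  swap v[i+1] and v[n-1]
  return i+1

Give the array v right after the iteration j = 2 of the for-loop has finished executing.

5 7 10 4 12 8 9

pivot = v[6] = 9; i = -1
j=0: v[0]=10 > 9 → no swap
j=1: v[1]=5 ≤ 9 → i=0, swap v[0],v[1] → 5 10 7 4 12 8 9
j=2: v[2]=7 ≤ 9 → i=1, swap v[1],v[2] → 5 7 10 4 12 8 9
(after j=2) v = 5 7 10 4 12 8 9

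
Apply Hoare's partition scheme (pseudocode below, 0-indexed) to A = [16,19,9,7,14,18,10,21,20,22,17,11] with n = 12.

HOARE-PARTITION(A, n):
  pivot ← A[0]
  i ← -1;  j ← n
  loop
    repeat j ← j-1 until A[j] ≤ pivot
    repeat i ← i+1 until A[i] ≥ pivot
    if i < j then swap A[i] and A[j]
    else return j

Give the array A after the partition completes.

pivot = A[0] = 16; i = -1, j = 12
j→11 (A[11]=11≤16), i→0 (A[0]=16≥16); i<j, swap → [11,19,9,7,14,18,10,21,20,22,17,16]
j→6 (A[6]=10≤16), i→1 (A[1]=19≥16); i<j, swap → [11,10,9,7,14,18,19,21,20,22,17,16]
j→4, i→5; i≥j, return j=4. A = [11,10,9,7,14,18,19,21,20,22,17,16]

[11,10,9,7,14,18,19,21,20,22,17,16]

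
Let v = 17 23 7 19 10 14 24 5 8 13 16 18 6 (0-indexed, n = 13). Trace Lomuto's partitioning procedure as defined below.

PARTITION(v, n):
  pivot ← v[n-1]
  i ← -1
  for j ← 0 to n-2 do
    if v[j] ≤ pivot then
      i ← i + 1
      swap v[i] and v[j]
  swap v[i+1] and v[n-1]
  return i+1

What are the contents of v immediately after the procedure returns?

pivot = v[12] = 6; i = -1
j=0: v[0]=17 > 6 → no swap
j=1: v[1]=23 > 6 → no swap
j=2: v[2]=7 > 6 → no swap
j=3: v[3]=19 > 6 → no swap
j=4: v[4]=10 > 6 → no swap
j=5: v[5]=14 > 6 → no swap
j=6: v[6]=24 > 6 → no swap
j=7: v[7]=5 ≤ 6 → i=0, swap v[0],v[7] → 5 23 7 19 10 14 24 17 8 13 16 18 6
j=8: v[8]=8 > 6 → no swap
j=9: v[9]=13 > 6 → no swap
j=10: v[10]=16 > 6 → no swap
j=11: v[11]=18 > 6 → no swap
final swap v[1],v[12] → 5 6 7 19 10 14 24 17 8 13 16 18 23; return 1

5 6 7 19 10 14 24 17 8 13 16 18 23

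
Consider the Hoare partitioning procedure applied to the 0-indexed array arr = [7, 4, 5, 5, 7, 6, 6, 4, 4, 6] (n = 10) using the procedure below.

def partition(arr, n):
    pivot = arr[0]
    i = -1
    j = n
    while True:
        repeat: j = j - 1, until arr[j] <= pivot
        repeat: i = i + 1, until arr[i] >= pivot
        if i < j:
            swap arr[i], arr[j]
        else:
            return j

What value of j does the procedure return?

7

pivot = arr[0] = 7; i = -1, j = 10
j→9 (arr[9]=6≤7), i→0 (arr[0]=7≥7); i<j, swap → [6, 4, 5, 5, 7, 6, 6, 4, 4, 7]
j→8 (arr[8]=4≤7), i→4 (arr[4]=7≥7); i<j, swap → [6, 4, 5, 5, 4, 6, 6, 4, 7, 7]
j→7, i→8; i≥j, return j=7. arr = [6, 4, 5, 5, 4, 6, 6, 4, 7, 7]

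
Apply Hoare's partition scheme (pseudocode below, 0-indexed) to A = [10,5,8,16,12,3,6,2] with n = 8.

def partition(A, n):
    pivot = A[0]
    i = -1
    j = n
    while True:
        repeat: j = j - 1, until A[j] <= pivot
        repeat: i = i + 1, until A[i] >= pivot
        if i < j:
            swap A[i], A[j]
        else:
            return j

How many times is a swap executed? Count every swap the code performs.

3

pivot=10
j stops at 7 (2), i stops at 0 (10); swap ⇒ [2,5,8,16,12,3,6,10]
j stops at 6 (6), i stops at 3 (16); swap ⇒ [2,5,8,6,12,3,16,10]
j stops at 5 (3), i stops at 4 (12); swap ⇒ [2,5,8,6,3,12,16,10]
j stops at 4, i stops at 5; i≥j ⇒ return 4. A=[2,5,8,6,3,12,16,10]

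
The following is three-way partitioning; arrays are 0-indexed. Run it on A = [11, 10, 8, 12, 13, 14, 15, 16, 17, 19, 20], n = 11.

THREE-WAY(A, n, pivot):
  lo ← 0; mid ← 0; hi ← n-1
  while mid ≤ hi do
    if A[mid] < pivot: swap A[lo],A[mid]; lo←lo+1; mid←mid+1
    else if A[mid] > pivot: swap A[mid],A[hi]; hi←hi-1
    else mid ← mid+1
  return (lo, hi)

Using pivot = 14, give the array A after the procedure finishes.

pivot = 14; lo=0, mid=0, hi=10
A[mid]=11<14: swap A[0],A[0]; lo=1,mid=1 → [11, 10, 8, 12, 13, 14, 15, 16, 17, 19, 20]
A[mid]=10<14: swap A[1],A[1]; lo=2,mid=2 → [11, 10, 8, 12, 13, 14, 15, 16, 17, 19, 20]
A[mid]=8<14: swap A[2],A[2]; lo=3,mid=3 → [11, 10, 8, 12, 13, 14, 15, 16, 17, 19, 20]
A[mid]=12<14: swap A[3],A[3]; lo=4,mid=4 → [11, 10, 8, 12, 13, 14, 15, 16, 17, 19, 20]
A[mid]=13<14: swap A[4],A[4]; lo=5,mid=5 → [11, 10, 8, 12, 13, 14, 15, 16, 17, 19, 20]
A[mid]=14=14: mid=6
A[mid]=15>14: swap A[6],A[10]; hi=9 → [11, 10, 8, 12, 13, 14, 20, 16, 17, 19, 15]
A[mid]=20>14: swap A[6],A[9]; hi=8 → [11, 10, 8, 12, 13, 14, 19, 16, 17, 20, 15]
A[mid]=19>14: swap A[6],A[8]; hi=7 → [11, 10, 8, 12, 13, 14, 17, 16, 19, 20, 15]
A[mid]=17>14: swap A[6],A[7]; hi=6 → [11, 10, 8, 12, 13, 14, 16, 17, 19, 20, 15]
A[mid]=16>14: swap A[6],A[6]; hi=5 → [11, 10, 8, 12, 13, 14, 16, 17, 19, 20, 15]
end: lo=5, hi=5; A = [11, 10, 8, 12, 13, 14, 16, 17, 19, 20, 15]

[11, 10, 8, 12, 13, 14, 16, 17, 19, 20, 15]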